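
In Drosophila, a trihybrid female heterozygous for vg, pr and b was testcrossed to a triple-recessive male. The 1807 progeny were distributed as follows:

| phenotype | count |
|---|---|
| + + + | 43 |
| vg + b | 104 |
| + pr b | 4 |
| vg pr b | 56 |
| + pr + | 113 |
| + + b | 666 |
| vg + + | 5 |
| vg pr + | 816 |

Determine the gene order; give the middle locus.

The two most frequent reciprocal classes, vg pr + and + + b, are the parental types, so the F1 was vg pr + / + + b.
The two rarest classes, vg + + and + pr b, are the double crossovers. Comparing them with the parentals, only the pr allele has switched, so pr is the middle locus and the order is b – pr – vg.

pr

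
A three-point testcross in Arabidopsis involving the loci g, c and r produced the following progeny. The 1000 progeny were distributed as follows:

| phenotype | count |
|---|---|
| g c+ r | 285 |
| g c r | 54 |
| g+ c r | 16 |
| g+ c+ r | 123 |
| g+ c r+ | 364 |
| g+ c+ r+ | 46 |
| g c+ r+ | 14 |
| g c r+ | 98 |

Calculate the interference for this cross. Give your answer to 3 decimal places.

0.081

The two most frequent reciprocal classes, g c+ r and g+ c r+, are the parental types, so the F1 was g c+ r / g+ c r+.
The two rarest classes, g c+ r+ and g+ c r, are the double crossovers. Comparing them with the parentals, only the r allele has switched, so r is the middle locus and the order is c – r – g.
c–r: (100 + 30)/1000 = 0.1300; r–g: (221 + 30)/1000 = 0.2510.
Expected DCO frequency = 0.1300 × 0.2510 ≈ 0.03263; observed = 30/1000 ≈ 0.03000.
Coefficient of coincidence = 0.03000/0.03263 ≈ 0.919; interference = 1 − 0.919 = 0.081.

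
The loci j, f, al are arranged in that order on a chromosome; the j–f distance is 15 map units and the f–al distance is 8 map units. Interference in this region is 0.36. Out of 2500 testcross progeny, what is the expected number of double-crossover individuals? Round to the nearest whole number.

Map distances give recombination frequencies of 0.150 and 0.080 for the two intervals.
With interference 0.36 (so coincidence = 0.64), expected double-crossover frequency = 0.150 × 0.080 × 0.64 = 0.00768.
Expected number = 0.00768 × 2500 = 19.20 ≈ 19.

19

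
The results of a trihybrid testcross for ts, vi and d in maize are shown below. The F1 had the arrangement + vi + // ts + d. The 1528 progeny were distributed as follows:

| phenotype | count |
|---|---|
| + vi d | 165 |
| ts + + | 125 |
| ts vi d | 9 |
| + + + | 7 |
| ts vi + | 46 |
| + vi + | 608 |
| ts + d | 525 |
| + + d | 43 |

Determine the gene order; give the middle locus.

vi

The two rarest classes, + + + and ts vi d, are the double crossovers. Comparing them with the parentals, only the vi allele has switched, so vi is the middle locus and the order is ts – vi – d.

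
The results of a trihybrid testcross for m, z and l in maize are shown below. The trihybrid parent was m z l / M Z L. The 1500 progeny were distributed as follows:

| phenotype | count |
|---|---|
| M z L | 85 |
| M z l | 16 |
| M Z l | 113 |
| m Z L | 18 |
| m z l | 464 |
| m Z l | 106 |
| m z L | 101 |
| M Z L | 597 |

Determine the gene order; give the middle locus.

The two rarest classes, M z l and m Z L, are the double crossovers. Comparing them with the parentals, only the m allele has switched, so m is the middle locus and the order is z – m – l.

m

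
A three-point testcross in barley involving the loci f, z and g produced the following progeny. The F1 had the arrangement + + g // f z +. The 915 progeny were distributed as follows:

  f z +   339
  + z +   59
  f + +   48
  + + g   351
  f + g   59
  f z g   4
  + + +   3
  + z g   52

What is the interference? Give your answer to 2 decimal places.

0.52

The two rarest classes, + + + and f z g, are the double crossovers. Comparing them with the parentals, only the g allele has switched, so g is the middle locus and the order is f – g – z.
f–g: (118 + 7)/915 = 0.1366; g–z: (100 + 7)/915 = 0.1169.
Expected DCO frequency = 0.1366 × 0.1169 ≈ 0.01597; observed = 7/915 ≈ 0.00765.
Coefficient of coincidence = 0.00765/0.01597 ≈ 0.48; interference = 1 − 0.48 = 0.52.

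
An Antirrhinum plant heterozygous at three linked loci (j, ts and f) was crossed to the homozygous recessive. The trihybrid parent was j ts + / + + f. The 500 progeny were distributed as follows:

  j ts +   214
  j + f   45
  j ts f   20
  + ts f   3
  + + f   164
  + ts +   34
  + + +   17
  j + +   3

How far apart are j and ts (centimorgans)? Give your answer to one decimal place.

17.0 centimorgans

The two rarest classes, j + + and + ts f, are the double crossovers. Comparing them with the parentals, only the ts allele has switched, so ts is the middle locus and the order is j – ts – f.
Crossovers in the j–ts interval produce the single-crossover classes + ts + and j + f (34 + 45 = 79) plus the double crossovers (6).
RF(j–ts) = (79 + 6) / 500 = 85/500 = 0.1700 → 17.0 centimorgans.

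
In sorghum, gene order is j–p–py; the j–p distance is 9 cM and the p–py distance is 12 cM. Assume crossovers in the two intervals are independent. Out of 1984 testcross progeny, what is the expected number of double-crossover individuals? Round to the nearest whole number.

21

Map distances give recombination frequencies of 0.090 and 0.120 for the two intervals.
With no interference, expected double-crossover frequency = 0.090 × 0.120 = 0.01080.
Expected number = 0.01080 × 1984 = 21.43 ≈ 21.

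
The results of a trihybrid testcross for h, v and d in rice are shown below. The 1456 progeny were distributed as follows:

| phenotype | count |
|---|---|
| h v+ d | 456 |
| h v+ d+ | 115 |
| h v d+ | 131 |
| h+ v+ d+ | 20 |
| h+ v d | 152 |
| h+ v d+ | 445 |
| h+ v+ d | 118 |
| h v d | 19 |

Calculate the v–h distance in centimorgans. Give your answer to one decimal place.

19.8 centimorgans

The two most frequent reciprocal classes, h v+ d and h+ v d+, are the parental types, so the F1 was h v+ d / h+ v d+.
The two rarest classes, h v d and h+ v+ d+, are the double crossovers. Comparing them with the parentals, only the v allele has switched, so v is the middle locus and the order is h – v – d.
Crossovers in the h–v interval produce the single-crossover classes h+ v+ d and h v d+ (118 + 131 = 249) plus the double crossovers (39).
RF(h–v) = (249 + 39) / 1456 = 288/1456 = 0.1978 → 19.8 centimorgans.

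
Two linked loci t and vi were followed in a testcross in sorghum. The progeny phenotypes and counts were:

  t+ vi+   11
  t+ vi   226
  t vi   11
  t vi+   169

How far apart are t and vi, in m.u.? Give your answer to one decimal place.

5.3 m.u.

The two most frequent classes, t+ vi (226) and t vi+ (169), are the parental types, so the F1 was t+ vi / t vi+.
The recombinant classes are t+ vi+ and t vi: 11 + 11 = 22.
Recombination frequency = 22/417 = 0.0528 ≈ 5.3%, i.e. 5.3 m.u.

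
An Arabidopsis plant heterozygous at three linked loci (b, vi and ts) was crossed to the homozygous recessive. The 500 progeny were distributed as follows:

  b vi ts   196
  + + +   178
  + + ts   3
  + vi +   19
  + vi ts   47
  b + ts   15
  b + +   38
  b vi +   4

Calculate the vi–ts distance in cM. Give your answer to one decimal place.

8.2 cM

The two most frequent reciprocal classes, + + + and b vi ts, are the parental types, so the F1 was + + + / b vi ts.
The two rarest classes, + + ts and b vi +, are the double crossovers. Comparing them with the parentals, only the ts allele has switched, so ts is the middle locus and the order is vi – ts – b.
Crossovers in the vi–ts interval produce the single-crossover classes + vi + and b + ts (19 + 15 = 34) plus the double crossovers (7).
RF(vi–ts) = (34 + 7) / 500 = 41/500 = 0.0820 → 8.2 cM.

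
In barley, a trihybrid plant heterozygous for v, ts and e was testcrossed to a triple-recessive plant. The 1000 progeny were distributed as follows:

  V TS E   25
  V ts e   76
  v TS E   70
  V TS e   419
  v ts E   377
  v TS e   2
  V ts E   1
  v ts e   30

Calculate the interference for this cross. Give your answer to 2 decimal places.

The two most frequent reciprocal classes, v ts E and V TS e, are the parental types, so the F1 was v ts E / V TS e.
The two rarest classes, V ts E and v TS e, are the double crossovers. Comparing them with the parentals, only the v allele has switched, so v is the middle locus and the order is e – v – ts.
e–v: (55 + 3)/1000 = 0.0580; v–ts: (146 + 3)/1000 = 0.1490.
Expected DCO frequency = 0.0580 × 0.1490 ≈ 0.00864; observed = 3/1000 ≈ 0.00300.
Coefficient of coincidence = 0.00300/0.00864 ≈ 0.35; interference = 1 − 0.35 = 0.65.

0.65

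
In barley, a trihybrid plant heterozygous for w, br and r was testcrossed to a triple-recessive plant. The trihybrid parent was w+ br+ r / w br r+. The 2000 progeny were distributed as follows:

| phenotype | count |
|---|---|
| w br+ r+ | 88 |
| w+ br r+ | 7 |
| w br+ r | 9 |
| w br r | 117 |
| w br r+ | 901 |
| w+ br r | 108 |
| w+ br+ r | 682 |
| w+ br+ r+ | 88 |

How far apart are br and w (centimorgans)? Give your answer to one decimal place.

10.6 centimorgans

The two rarest classes, w br+ r and w+ br r+, are the double crossovers. Comparing them with the parentals, only the w allele has switched, so w is the middle locus and the order is r – w – br.
Crossovers in the w–br interval produce the single-crossover classes w+ br r and w br+ r+ (108 + 88 = 196) plus the double crossovers (16).
RF(w–br) = (196 + 16) / 2000 = 212/2000 = 0.1060 → 10.6 centimorgans.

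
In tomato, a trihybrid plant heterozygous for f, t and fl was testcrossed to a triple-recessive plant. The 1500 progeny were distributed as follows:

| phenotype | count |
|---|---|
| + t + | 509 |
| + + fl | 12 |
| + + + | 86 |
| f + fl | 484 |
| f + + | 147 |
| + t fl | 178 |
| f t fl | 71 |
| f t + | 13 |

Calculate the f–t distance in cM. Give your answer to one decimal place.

12.1 cM

The two most frequent reciprocal classes, + t + and f + fl, are the parental types, so the F1 was + t + / f + fl.
The two rarest classes, f t + and + + fl, are the double crossovers. Comparing them with the parentals, only the f allele has switched, so f is the middle locus and the order is t – f – fl.
Crossovers in the t–f interval produce the single-crossover classes + + + and f t fl (86 + 71 = 157) plus the double crossovers (25).
RF(t–f) = (157 + 25) / 1500 = 182/1500 = 0.1213 → 12.1 cM.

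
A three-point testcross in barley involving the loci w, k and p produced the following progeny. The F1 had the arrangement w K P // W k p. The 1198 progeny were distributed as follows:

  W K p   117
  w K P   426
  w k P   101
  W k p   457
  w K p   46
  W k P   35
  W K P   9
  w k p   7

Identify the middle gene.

The two rarest classes, W K P and w k p, are the double crossovers. Comparing them with the parentals, only the w allele has switched, so w is the middle locus and the order is p – w – k.

w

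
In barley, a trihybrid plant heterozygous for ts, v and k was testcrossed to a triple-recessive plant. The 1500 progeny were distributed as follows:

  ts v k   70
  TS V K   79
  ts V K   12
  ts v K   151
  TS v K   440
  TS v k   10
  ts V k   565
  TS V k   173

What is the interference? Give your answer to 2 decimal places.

0.44

The two most frequent reciprocal classes, ts V k and TS v K, are the parental types, so the F1 was ts V k / TS v K.
The two rarest classes, ts V K and TS v k, are the double crossovers. Comparing them with the parentals, only the k allele has switched, so k is the middle locus and the order is v – k – ts.
v–k: (149 + 22)/1500 = 0.1140; k–ts: (324 + 22)/1500 = 0.2307.
Expected DCO frequency = 0.1140 × 0.2307 ≈ 0.02630; observed = 22/1500 ≈ 0.01467.
Coefficient of coincidence = 0.01467/0.02630 ≈ 0.56; interference = 1 − 0.56 = 0.44.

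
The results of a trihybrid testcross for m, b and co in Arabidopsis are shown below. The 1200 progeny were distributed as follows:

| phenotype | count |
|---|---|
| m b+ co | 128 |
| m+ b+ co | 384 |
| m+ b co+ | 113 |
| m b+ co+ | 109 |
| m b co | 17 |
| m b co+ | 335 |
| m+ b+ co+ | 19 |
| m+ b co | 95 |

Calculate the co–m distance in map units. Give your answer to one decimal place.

The two most frequent reciprocal classes, m+ b+ co and m b co+, are the parental types, so the F1 was m+ b+ co / m b co+.
The two rarest classes, m+ b+ co+ and m b co, are the double crossovers. Comparing them with the parentals, only the co allele has switched, so co is the middle locus and the order is m – co – b.
Crossovers in the m–co interval produce the single-crossover classes m b+ co and m+ b co+ (128 + 113 = 241) plus the double crossovers (36).
RF(m–co) = (241 + 36) / 1200 = 277/1200 = 0.2308 → 23.1 map units.

23.1 map units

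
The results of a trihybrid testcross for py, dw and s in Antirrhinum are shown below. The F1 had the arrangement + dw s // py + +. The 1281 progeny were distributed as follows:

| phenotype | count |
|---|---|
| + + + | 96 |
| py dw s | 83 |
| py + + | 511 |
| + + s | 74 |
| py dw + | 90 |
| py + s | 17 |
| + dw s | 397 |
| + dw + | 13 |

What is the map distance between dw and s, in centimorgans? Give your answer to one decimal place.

15.1 centimorgans

The two rarest classes, + dw + and py + s, are the double crossovers. Comparing them with the parentals, only the s allele has switched, so s is the middle locus and the order is py – s – dw.
Crossovers in the s–dw interval produce the single-crossover classes + + s and py dw + (74 + 90 = 164) plus the double crossovers (30).
RF(s–dw) = (164 + 30) / 1281 = 194/1281 = 0.1514 → 15.1 centimorgans.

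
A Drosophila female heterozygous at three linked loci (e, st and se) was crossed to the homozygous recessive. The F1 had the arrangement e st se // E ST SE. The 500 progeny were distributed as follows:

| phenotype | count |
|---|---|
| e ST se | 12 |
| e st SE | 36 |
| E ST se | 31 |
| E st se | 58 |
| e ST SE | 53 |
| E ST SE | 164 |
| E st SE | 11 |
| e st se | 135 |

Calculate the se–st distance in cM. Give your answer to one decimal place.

18.0 cM

The two rarest classes, e ST se and E st SE, are the double crossovers. Comparing them with the parentals, only the st allele has switched, so st is the middle locus and the order is e – st – se.
Crossovers in the st–se interval produce the single-crossover classes e st SE and E ST se (36 + 31 = 67) plus the double crossovers (23).
RF(st–se) = (67 + 23) / 500 = 90/500 = 0.1800 → 18.0 cM.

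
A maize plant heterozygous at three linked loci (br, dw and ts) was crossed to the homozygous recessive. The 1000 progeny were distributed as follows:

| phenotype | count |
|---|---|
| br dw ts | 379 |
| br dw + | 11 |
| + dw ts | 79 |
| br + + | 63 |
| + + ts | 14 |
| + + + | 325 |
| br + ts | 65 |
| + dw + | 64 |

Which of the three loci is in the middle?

The two most frequent reciprocal classes, br dw ts and + + +, are the parental types, so the F1 was br dw ts / + + +.
The two rarest classes, br dw + and + + ts, are the double crossovers. Comparing them with the parentals, only the ts allele has switched, so ts is the middle locus and the order is br – ts – dw.

ts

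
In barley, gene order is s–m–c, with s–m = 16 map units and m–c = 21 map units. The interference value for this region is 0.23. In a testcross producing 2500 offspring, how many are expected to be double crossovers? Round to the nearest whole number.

Map distances give recombination frequencies of 0.160 and 0.210 for the two intervals.
With interference 0.23 (so coincidence = 0.77), expected double-crossover frequency = 0.160 × 0.210 × 0.77 = 0.02587.
Expected number = 0.02587 × 2500 = 64.68 ≈ 65.

65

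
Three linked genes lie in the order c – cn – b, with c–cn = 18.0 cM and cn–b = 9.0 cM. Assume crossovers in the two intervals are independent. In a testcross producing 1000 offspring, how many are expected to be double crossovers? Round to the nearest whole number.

Map distances give recombination frequencies of 0.180 and 0.090 for the two intervals.
With no interference, expected double-crossover frequency = 0.180 × 0.090 = 0.01620.
Expected number = 0.01620 × 1000 = 16.20 ≈ 16.

16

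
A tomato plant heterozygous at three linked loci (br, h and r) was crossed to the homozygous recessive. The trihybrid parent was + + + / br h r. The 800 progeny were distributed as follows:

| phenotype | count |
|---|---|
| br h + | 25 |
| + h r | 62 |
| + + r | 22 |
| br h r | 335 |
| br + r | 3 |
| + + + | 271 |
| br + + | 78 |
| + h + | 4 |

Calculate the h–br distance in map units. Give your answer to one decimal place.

The two rarest classes, + h + and br + r, are the double crossovers. Comparing them with the parentals, only the h allele has switched, so h is the middle locus and the order is r – h – br.
Crossovers in the h–br interval produce the single-crossover classes br + + and + h r (78 + 62 = 140) plus the double crossovers (7).
RF(h–br) = (140 + 7) / 800 = 147/800 = 0.1837 → 18.4 map units.

18.4 map units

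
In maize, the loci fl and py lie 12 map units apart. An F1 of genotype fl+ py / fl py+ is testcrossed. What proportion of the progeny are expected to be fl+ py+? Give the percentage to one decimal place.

A map distance of 12 map units corresponds to a recombination frequency of 0.120.
The F1 is fl+ py / fl py+, so fl+ py+ is a recombinant gamete class with expected frequency r/2 = 0.120/2 = 0.0600.
That is 0.0600 = 6.0% of the progeny.

6.0%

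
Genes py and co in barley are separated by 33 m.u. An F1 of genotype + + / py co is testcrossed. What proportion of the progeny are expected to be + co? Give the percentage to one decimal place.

16.5%

A map distance of 33 m.u. corresponds to a recombination frequency of 0.330.
The F1 is + + / py co, so + co is a recombinant gamete class with expected frequency r/2 = 0.330/2 = 0.1650.
That is 0.1650 = 16.5% of the progeny.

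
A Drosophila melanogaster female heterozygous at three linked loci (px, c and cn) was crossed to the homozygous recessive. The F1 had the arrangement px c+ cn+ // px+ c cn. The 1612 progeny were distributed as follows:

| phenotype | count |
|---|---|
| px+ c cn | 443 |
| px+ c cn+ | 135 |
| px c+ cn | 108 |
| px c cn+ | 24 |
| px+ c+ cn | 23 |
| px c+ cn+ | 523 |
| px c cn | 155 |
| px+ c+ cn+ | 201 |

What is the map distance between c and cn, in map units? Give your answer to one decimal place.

18.0 map units

The two rarest classes, px c cn+ and px+ c+ cn, are the double crossovers. Comparing them with the parentals, only the c allele has switched, so c is the middle locus and the order is cn – c – px.
Crossovers in the cn–c interval produce the single-crossover classes px c+ cn and px+ c cn+ (108 + 135 = 243) plus the double crossovers (47).
RF(cn–c) = (243 + 47) / 1612 = 290/1612 = 0.1799 → 18.0 map units.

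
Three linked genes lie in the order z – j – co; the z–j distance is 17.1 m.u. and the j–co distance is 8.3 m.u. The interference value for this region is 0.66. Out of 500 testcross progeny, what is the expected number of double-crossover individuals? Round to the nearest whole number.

Map distances give recombination frequencies of 0.171 and 0.083 for the two intervals.
With interference 0.66 (so coincidence = 0.34), expected double-crossover frequency = 0.171 × 0.083 × 0.34 = 0.00483.
Expected number = 0.00483 × 500 = 2.41 ≈ 2.

2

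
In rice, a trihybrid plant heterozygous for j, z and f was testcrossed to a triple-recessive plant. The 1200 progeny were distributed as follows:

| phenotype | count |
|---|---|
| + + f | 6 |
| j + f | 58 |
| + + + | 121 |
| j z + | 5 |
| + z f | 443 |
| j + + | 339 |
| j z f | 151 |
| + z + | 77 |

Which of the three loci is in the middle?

z

The two most frequent reciprocal classes, + z f and j + +, are the parental types, so the F1 was + z f / j + +.
The two rarest classes, + + f and j z +, are the double crossovers. Comparing them with the parentals, only the z allele has switched, so z is the middle locus and the order is j – z – f.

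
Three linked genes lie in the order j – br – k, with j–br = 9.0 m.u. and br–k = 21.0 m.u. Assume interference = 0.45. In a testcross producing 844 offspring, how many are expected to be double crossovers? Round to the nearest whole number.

Map distances give recombination frequencies of 0.090 and 0.210 for the two intervals.
With interference 0.45 (so coincidence = 0.55), expected double-crossover frequency = 0.090 × 0.210 × 0.55 = 0.01040.
Expected number = 0.01040 × 844 = 8.77 ≈ 9.

9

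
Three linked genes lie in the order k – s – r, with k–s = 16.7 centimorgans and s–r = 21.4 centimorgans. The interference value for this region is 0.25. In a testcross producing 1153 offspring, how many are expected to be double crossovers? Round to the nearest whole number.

31

Map distances give recombination frequencies of 0.167 and 0.214 for the two intervals.
With interference 0.25 (so coincidence = 0.75), expected double-crossover frequency = 0.167 × 0.214 × 0.75 = 0.02680.
Expected number = 0.02680 × 1153 = 30.90 ≈ 31.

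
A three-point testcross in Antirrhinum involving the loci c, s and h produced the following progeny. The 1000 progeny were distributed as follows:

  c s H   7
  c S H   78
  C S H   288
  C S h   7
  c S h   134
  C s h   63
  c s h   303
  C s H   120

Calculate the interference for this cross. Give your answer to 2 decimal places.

0.66

The two most frequent reciprocal classes, c s h and C S H, are the parental types, so the F1 was c s h / C S H.
The two rarest classes, c s H and C S h, are the double crossovers. Comparing them with the parentals, only the h allele has switched, so h is the middle locus and the order is c – h – s.
c–h: (141 + 14)/1000 = 0.1550; h–s: (254 + 14)/1000 = 0.2680.
Expected DCO frequency = 0.1550 × 0.2680 ≈ 0.04154; observed = 14/1000 ≈ 0.01400.
Coefficient of coincidence = 0.01400/0.04154 ≈ 0.34; interference = 1 − 0.34 = 0.66.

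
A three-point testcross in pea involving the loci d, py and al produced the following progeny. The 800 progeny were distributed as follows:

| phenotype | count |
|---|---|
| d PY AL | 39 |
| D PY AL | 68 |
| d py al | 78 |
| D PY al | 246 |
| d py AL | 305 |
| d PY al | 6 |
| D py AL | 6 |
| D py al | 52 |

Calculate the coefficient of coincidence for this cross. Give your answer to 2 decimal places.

0.59

The two most frequent reciprocal classes, D PY al and d py AL, are the parental types, so the F1 was D PY al / d py AL.
The two rarest classes, d PY al and D py AL, are the double crossovers. Comparing them with the parentals, only the d allele has switched, so d is the middle locus and the order is al – d – py.
al–d: (146 + 12)/800 = 0.1975; d–py: (91 + 12)/800 = 0.1288.
Expected DCO frequency = 0.1975 × 0.1288 ≈ 0.02544; observed = 12/800 ≈ 0.01500.
Coefficient of coincidence = 0.01500/0.02544 ≈ 0.59.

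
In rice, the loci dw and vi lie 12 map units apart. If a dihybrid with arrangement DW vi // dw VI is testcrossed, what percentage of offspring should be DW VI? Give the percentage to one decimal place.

A map distance of 12 map units corresponds to a recombination frequency of 0.120.
The F1 is DW vi / dw VI, so DW VI is a recombinant gamete class with expected frequency r/2 = 0.120/2 = 0.0600.
That is 0.0600 = 6.0% of the progeny.

6.0%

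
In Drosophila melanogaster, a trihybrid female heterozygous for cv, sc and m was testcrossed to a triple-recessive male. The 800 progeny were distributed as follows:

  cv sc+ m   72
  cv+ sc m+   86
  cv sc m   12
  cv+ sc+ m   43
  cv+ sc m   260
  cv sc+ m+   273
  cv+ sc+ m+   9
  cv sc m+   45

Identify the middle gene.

The two most frequent reciprocal classes, cv+ sc m and cv sc+ m+, are the parental types, so the F1 was cv+ sc m / cv sc+ m+.
The two rarest classes, cv sc m and cv+ sc+ m+, are the double crossovers. Comparing them with the parentals, only the cv allele has switched, so cv is the middle locus and the order is sc – cv – m.

cv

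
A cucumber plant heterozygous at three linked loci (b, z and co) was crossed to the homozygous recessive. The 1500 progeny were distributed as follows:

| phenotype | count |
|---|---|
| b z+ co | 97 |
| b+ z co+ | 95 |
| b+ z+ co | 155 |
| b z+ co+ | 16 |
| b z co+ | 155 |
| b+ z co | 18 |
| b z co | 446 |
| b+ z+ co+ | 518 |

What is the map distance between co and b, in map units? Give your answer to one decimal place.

The two most frequent reciprocal classes, b+ z+ co+ and b z co, are the parental types, so the F1 was b+ z+ co+ / b z co.
The two rarest classes, b z+ co+ and b+ z co, are the double crossovers. Comparing them with the parentals, only the b allele has switched, so b is the middle locus and the order is co – b – z.
Crossovers in the co–b interval produce the single-crossover classes b+ z+ co and b z co+ (155 + 155 = 310) plus the double crossovers (34).
RF(co–b) = (310 + 34) / 1500 = 344/1500 = 0.2293 → 22.9 map units.

22.9 map units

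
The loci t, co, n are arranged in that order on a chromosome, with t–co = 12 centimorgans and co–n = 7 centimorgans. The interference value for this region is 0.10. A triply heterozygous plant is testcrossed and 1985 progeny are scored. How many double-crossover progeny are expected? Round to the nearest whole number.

15

Map distances give recombination frequencies of 0.120 and 0.070 for the two intervals.
With interference 0.10 (so coincidence = 0.90), expected double-crossover frequency = 0.120 × 0.070 × 0.90 = 0.00756.
Expected number = 0.00756 × 1985 = 15.01 ≈ 15.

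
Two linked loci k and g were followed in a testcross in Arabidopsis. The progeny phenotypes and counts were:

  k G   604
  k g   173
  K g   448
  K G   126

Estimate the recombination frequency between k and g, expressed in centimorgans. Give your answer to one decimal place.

The two most frequent classes, K g (448) and k G (604), are the parental types, so the F1 was K g / k G.
The recombinant classes are K G and k g: 126 + 173 = 299.
Recombination frequency = 299/1351 = 0.2213 ≈ 22.1%, i.e. 22.1 centimorgans.

22.1 centimorgans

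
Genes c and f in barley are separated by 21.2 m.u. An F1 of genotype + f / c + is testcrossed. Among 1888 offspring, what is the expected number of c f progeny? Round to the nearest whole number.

200

A map distance of 21.2 m.u. corresponds to a recombination frequency of 0.212.
The F1 is + f / c +, so c f is a recombinant gamete class with expected frequency r/2 = 0.212/2 = 0.1060.
Expected number = 0.1060 × 1888 = 200.13 ≈ 200.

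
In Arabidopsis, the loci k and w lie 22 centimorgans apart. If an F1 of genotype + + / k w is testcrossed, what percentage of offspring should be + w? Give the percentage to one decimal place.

A map distance of 22 centimorgans corresponds to a recombination frequency of 0.220.
The F1 is + + / k w, so + w is a recombinant gamete class with expected frequency r/2 = 0.220/2 = 0.1100.
That is 0.1100 = 11.0% of the progeny.

11.0%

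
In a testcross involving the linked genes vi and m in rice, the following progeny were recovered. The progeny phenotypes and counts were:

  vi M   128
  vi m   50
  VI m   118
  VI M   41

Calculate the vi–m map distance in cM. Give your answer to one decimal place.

27.0 cM

The two most frequent classes, VI m (118) and vi M (128), are the parental types, so the F1 was VI m / vi M.
The recombinant classes are VI M and vi m: 41 + 50 = 91.
Recombination frequency = 91/337 = 0.2700 ≈ 27.0%, i.e. 27.0 cM.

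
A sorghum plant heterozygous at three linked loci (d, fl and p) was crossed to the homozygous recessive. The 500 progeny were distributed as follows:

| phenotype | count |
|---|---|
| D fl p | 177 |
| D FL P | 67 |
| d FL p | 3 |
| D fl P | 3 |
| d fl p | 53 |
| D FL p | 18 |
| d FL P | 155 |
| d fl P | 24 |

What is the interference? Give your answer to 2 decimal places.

0.50

The two most frequent reciprocal classes, d FL P and D fl p, are the parental types, so the F1 was d FL P / D fl p.
The two rarest classes, d FL p and D fl P, are the double crossovers. Comparing them with the parentals, only the p allele has switched, so p is the middle locus and the order is d – p – fl.
d–p: (120 + 6)/500 = 0.2520; p–fl: (42 + 6)/500 = 0.0960.
Expected DCO frequency = 0.2520 × 0.0960 ≈ 0.02419; observed = 6/500 ≈ 0.01200.
Coefficient of coincidence = 0.01200/0.02419 ≈ 0.50; interference = 1 − 0.50 = 0.50.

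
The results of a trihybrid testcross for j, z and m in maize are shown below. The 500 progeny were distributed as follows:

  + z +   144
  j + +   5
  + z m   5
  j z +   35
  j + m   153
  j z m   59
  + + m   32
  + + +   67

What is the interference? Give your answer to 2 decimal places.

The two most frequent reciprocal classes, + z + and j + m, are the parental types, so the F1 was + z + / j + m.
The two rarest classes, + z m and j + +, are the double crossovers. Comparing them with the parentals, only the m allele has switched, so m is the middle locus and the order is z – m – j.
z–m: (126 + 10)/500 = 0.2720; m–j: (67 + 10)/500 = 0.1540.
Expected DCO frequency = 0.2720 × 0.1540 ≈ 0.04189; observed = 10/500 ≈ 0.02000.
Coefficient of coincidence = 0.02000/0.04189 ≈ 0.48; interference = 1 − 0.48 = 0.52.

0.52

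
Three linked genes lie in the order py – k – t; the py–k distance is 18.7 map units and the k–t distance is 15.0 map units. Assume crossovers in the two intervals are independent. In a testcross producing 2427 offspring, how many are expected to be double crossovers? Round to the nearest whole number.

68

Map distances give recombination frequencies of 0.187 and 0.150 for the two intervals.
With no interference, expected double-crossover frequency = 0.187 × 0.150 = 0.02805.
Expected number = 0.02805 × 2427 = 68.08 ≈ 68.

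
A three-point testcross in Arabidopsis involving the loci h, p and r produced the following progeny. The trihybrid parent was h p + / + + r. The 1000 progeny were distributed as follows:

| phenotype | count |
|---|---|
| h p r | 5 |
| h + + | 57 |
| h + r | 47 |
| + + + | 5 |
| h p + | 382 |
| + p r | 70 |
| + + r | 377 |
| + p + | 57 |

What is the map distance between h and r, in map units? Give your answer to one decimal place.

The two rarest classes, h p r and + + +, are the double crossovers. Comparing them with the parentals, only the r allele has switched, so r is the middle locus and the order is p – r – h.
Crossovers in the r–h interval produce the single-crossover classes + p + and h + r (57 + 47 = 104) plus the double crossovers (10).
RF(r–h) = (104 + 10) / 1000 = 114/1000 = 0.1140 → 11.4 map units.

11.4 map units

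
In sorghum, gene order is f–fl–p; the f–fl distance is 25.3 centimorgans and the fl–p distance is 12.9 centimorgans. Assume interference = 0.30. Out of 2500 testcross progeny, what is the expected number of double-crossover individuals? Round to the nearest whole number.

57

Map distances give recombination frequencies of 0.253 and 0.129 for the two intervals.
With interference 0.30 (so coincidence = 0.70), expected double-crossover frequency = 0.253 × 0.129 × 0.70 = 0.02285.
Expected number = 0.02285 × 2500 = 57.11 ≈ 57.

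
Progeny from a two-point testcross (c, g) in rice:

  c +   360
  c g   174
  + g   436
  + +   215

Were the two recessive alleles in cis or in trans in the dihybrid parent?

trans

The two most frequent classes are + g (436) and c + (360); these are the parental (non-recombinant) types.
So the F1 carried + g on one chromosome and c + on the other — the recessive alleles are on opposite chromosomes (trans / repulsion).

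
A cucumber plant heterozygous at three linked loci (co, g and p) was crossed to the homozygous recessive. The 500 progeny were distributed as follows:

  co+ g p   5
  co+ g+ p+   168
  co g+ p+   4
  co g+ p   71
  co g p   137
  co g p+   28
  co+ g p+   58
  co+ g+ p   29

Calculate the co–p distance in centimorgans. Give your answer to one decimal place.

The two most frequent reciprocal classes, co g p and co+ g+ p+, are the parental types, so the F1 was co g p / co+ g+ p+.
The two rarest classes, co+ g p and co g+ p+, are the double crossovers. Comparing them with the parentals, only the co allele has switched, so co is the middle locus and the order is p – co – g.
Crossovers in the p–co interval produce the single-crossover classes co g p+ and co+ g+ p (28 + 29 = 57) plus the double crossovers (9).
RF(p–co) = (57 + 9) / 500 = 66/500 = 0.1320 → 13.2 centimorgans.

13.2 centimorgans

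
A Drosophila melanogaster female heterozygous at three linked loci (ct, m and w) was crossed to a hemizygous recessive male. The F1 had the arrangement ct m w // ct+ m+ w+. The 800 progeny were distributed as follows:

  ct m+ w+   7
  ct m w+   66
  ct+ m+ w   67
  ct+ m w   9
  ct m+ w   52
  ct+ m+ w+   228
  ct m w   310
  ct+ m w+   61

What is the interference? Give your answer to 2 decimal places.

The two rarest classes, ct+ m w and ct m+ w+, are the double crossovers. Comparing them with the parentals, only the ct allele has switched, so ct is the middle locus and the order is m – ct – w.
m–ct: (113 + 16)/800 = 0.1613; ct–w: (133 + 16)/800 = 0.1862.
Expected DCO frequency = 0.1613 × 0.1862 ≈ 0.03003; observed = 16/800 ≈ 0.02000.
Coefficient of coincidence = 0.02000/0.03003 ≈ 0.67; interference = 1 − 0.67 = 0.33.

0.33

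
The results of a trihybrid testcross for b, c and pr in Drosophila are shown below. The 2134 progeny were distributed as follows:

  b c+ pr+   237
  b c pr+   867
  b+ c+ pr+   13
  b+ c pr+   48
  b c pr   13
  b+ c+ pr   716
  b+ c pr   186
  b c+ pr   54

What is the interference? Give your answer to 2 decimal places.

0.03

The two most frequent reciprocal classes, b c pr+ and b+ c+ pr, are the parental types, so the F1 was b c pr+ / b+ c+ pr.
The two rarest classes, b c pr and b+ c+ pr+, are the double crossovers. Comparing them with the parentals, only the pr allele has switched, so pr is the middle locus and the order is b – pr – c.
b–pr: (102 + 26)/2134 = 0.0600; pr–c: (423 + 26)/2134 = 0.2104.
Expected DCO frequency = 0.0600 × 0.2104 ≈ 0.01262; observed = 26/2134 ≈ 0.01218.
Coefficient of coincidence = 0.01218/0.01262 ≈ 0.97; interference = 1 − 0.97 = 0.03.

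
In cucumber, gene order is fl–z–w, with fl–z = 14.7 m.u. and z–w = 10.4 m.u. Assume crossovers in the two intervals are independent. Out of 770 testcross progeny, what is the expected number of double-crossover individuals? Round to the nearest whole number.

12

Map distances give recombination frequencies of 0.147 and 0.104 for the two intervals.
With no interference, expected double-crossover frequency = 0.147 × 0.104 = 0.01529.
Expected number = 0.01529 × 770 = 11.77 ≈ 12.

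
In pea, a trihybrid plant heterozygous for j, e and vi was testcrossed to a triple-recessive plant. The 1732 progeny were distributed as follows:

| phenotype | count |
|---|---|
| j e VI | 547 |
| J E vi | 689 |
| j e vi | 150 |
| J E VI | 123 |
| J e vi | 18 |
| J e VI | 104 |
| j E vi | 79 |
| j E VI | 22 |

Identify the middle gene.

e

The two most frequent reciprocal classes, J E vi and j e VI, are the parental types, so the F1 was J E vi / j e VI.
The two rarest classes, J e vi and j E VI, are the double crossovers. Comparing them with the parentals, only the e allele has switched, so e is the middle locus and the order is vi – e – j.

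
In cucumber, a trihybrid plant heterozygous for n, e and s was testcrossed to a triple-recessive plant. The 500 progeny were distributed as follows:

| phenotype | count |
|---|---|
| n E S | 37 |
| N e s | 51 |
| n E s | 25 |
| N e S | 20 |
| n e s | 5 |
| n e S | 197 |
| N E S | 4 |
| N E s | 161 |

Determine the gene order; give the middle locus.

The two most frequent reciprocal classes, n e S and N E s, are the parental types, so the F1 was n e S / N E s.
The two rarest classes, n e s and N E S, are the double crossovers. Comparing them with the parentals, only the s allele has switched, so s is the middle locus and the order is n – s – e.

s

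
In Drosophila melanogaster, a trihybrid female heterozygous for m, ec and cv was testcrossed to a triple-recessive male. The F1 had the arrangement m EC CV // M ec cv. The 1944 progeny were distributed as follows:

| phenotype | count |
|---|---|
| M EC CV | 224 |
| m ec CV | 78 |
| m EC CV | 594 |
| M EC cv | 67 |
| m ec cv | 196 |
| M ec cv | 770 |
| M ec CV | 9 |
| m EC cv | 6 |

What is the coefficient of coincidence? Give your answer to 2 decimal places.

0.42

The two rarest classes, m EC cv and M ec CV, are the double crossovers. Comparing them with the parentals, only the cv allele has switched, so cv is the middle locus and the order is m – cv – ec.
m–cv: (420 + 15)/1944 = 0.2238; cv–ec: (145 + 15)/1944 = 0.0823.
Expected DCO frequency = 0.2238 × 0.0823 ≈ 0.01842; observed = 15/1944 ≈ 0.00772.
Coefficient of coincidence = 0.00772/0.01842 ≈ 0.42.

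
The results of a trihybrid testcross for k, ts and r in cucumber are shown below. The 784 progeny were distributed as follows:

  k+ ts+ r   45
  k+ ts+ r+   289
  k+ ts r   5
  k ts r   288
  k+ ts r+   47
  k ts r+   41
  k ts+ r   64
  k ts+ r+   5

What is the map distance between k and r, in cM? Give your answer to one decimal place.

The two most frequent reciprocal classes, k+ ts+ r+ and k ts r, are the parental types, so the F1 was k+ ts+ r+ / k ts r.
The two rarest classes, k ts+ r+ and k+ ts r, are the double crossovers. Comparing them with the parentals, only the k allele has switched, so k is the middle locus and the order is r – k – ts.
Crossovers in the r–k interval produce the single-crossover classes k+ ts+ r and k ts r+ (45 + 41 = 86) plus the double crossovers (10).
RF(r–k) = (86 + 10) / 784 = 96/784 = 0.1224 → 12.2 cM.

12.2 cM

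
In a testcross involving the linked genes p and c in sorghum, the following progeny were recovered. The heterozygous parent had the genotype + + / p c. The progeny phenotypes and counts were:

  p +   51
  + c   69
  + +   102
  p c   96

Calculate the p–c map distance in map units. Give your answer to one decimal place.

The recombinant classes are + c and p +: 69 + 51 = 120.
Recombination frequency = 120/318 = 0.3774 ≈ 37.7%, i.e. 37.7 map units.

37.7 map units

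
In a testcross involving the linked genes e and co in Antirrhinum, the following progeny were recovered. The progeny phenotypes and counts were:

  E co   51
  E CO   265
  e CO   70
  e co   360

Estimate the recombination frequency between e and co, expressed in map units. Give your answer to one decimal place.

The two most frequent classes, E CO (265) and e co (360), are the parental types, so the F1 was E CO / e co.
The recombinant classes are E co and e CO: 51 + 70 = 121.
Recombination frequency = 121/746 = 0.1622 ≈ 16.2%, i.e. 16.2 map units.

16.2 map units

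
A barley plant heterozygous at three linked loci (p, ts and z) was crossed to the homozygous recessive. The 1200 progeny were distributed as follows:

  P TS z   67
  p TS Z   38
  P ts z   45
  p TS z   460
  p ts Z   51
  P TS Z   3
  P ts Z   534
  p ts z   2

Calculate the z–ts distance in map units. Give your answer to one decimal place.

7.3 map units

The two most frequent reciprocal classes, P ts Z and p TS z, are the parental types, so the F1 was P ts Z / p TS z.
The two rarest classes, P TS Z and p ts z, are the double crossovers. Comparing them with the parentals, only the ts allele has switched, so ts is the middle locus and the order is p – ts – z.
Crossovers in the ts–z interval produce the single-crossover classes P ts z and p TS Z (45 + 38 = 83) plus the double crossovers (5).
RF(ts–z) = (83 + 5) / 1200 = 88/1200 = 0.0733 → 7.3 map units.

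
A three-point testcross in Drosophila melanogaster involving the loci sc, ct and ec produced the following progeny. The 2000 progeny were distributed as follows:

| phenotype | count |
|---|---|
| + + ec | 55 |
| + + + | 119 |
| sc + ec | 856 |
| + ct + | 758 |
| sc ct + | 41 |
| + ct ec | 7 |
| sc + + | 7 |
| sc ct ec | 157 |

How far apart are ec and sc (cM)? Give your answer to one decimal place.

The two most frequent reciprocal classes, + ct + and sc + ec, are the parental types, so the F1 was + ct + / sc + ec.
The two rarest classes, + ct ec and sc + +, are the double crossovers. Comparing them with the parentals, only the ec allele has switched, so ec is the middle locus and the order is ct – ec – sc.
Crossovers in the ec–sc interval produce the single-crossover classes sc ct + and + + ec (41 + 55 = 96) plus the double crossovers (14).
RF(ec–sc) = (96 + 14) / 2000 = 110/2000 = 0.0550 → 5.5 cM.

5.5 cM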